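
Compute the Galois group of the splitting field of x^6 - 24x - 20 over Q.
A_6

The polynomial f is an irreducible sextic over Q, so G = Gal(f/Q) is one of the 16 transitive subgroups 6T1, ..., 6T16 of S_6. The discriminant of f is 746496000000 = 864000^2, a perfect square, so G is contained in A_6. The transitive groups of degree 6 contained in A_6 are: A_4 (6T4, order 12), S_4 (6T7, order 24), (C_3 x C_3) : C_4 (6T10, order 36), PSL(2,5) (6T12, order 60), A_6 (6T15, order 360). By Dedekind's theorem, for a prime p not dividing disc(f) the degrees of the irreducible factors of f mod p form the cycle type of an element of G. Factoring f modulo the 6 such primes p <= 23 (skipping 2, 3, 5, which divide the discriminant), each new pattern first appears at: mod 7: f = (x + 4)(x^5 + 3x^4 + 2x^3 + 6x^2 + 4x + 2), pattern 5+1; mod 23: f = (x + 2)(x + 11)(x + 16)(x^3 + 17x^2 + 13x + 7), pattern 3+1+1+1. No other pattern occurs in this range, so the set of observed cycle types is {5+1, 3+1+1+1}. Among the candidates above, the only group containing elements of all these cycle types is A_6 (6T15) — each of A_4 (6T4), S_4 (6T7), (C_3 x C_3) : C_4 (6T10), PSL(2,5) (6T12) lacks at least one of them. Hence G = A_6 (6T15), of order 360.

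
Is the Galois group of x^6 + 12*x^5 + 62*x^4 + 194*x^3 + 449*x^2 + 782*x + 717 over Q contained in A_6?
No

The polynomial is irreducible of degree 6 over Q. Its discriminant is -15635001708544, which is not a perfect square. A Galois group lies in the alternating group exactly when the discriminant is a square in Q, so the Galois group (S_4 x C_2) is not contained in A_6.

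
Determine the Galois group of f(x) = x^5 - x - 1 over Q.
The polynomial f is an irreducible quintic over Q, so G = Gal(f/Q) is a transitive subgroup of S_5: one of C_5 (5T1, order 5), D_5 (5T2, order 10), F_20 (5T3, order 20), A_5 (5T4, order 60) or S_5 (5T5, order 120). The discriminant of f is 2869, which is not a perfect square, so G is not contained in A_5. The transitive groups of degree 5 not contained in A_5 are: F_20 (5T3, order 20), S_5 (5T5, order 120). By Dedekind's theorem, for a prime p not dividing disc(f) the degrees of the irreducible factors of f mod p form the cycle type of an element of G. Factoring f modulo the first such prime p = 2, each new pattern first appears at: mod 2: f = (x^2 + x + 1)(x^3 + x^2 + 1), pattern 3+2. No other pattern occurs in this range, so the set of observed cycle types is {3+2}. Among the candidates above, the only group containing elements of all these cycle types is S_5 (5T5) — F_20 (5T3) lacks at least one of them. Hence G = S_5 (5T5), of order 120.

S_5 (order 120)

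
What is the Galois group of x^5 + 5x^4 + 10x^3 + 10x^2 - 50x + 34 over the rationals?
5T4: A_5

The polynomial f is an irreducible quintic over Q, so G = Gal(f/Q) is a transitive subgroup of S_5: one of C_5 (5T1, order 5), D_5 (5T2, order 10), F_20 (5T3, order 20), A_5 (5T4, order 60) or S_5 (5T5, order 120). The discriminant of f is 58564000000 = 242000^2, a perfect square, so G is contained in A_5. The transitive groups of degree 5 contained in A_5 are: C_5 (5T1, order 5), D_5 (5T2, order 10), A_5 (5T4, order 60). By Dedekind's theorem, for a prime p not dividing disc(f) the degrees of the irreducible factors of f mod p form the cycle type of an element of G. Factoring f modulo the 3 such primes p <= 13 (skipping 2, 5, 11, which divide the discriminant), each new pattern first appears at: mod 3: f = (x^5 + 2x^4 + x^3 + x^2 + x + 1), pattern 5; mod 13: f = (x + 7)(x + 9)(x^3 + 2x^2 + 6x + 9), pattern 3+1+1. No other pattern occurs in this range, so the set of observed cycle types is {5, 3+1+1}. Among the candidates above, the only group containing elements of all these cycle types is A_5 (5T4) — each of C_5 (5T1), D_5 (5T2) lacks at least one of them. Hence G = A_5 (5T4), of order 60.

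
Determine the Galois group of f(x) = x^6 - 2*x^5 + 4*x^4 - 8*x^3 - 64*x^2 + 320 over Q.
(C_3 x C_3) : C_4, the transitive group 6T10 of order 36

The polynomial f is an irreducible sextic over Q, so G = Gal(f/Q) is one of the 16 transitive subgroups 6T1, ..., 6T16 of S_6. The discriminant of f is 564385546240000 = 23756800^2, a perfect square, so G is contained in A_6. The transitive groups of degree 6 contained in A_6 are: A_4 (6T4, order 12), S_4 (6T7, order 24), (C_3 x C_3) : C_4 (6T10, order 36), PSL(2,5) (6T12, order 60), A_6 (6T15, order 360). By Dedekind's theorem, for a prime p not dividing disc(f) the degrees of the irreducible factors of f mod p form the cycle type of an element of G. Factoring f modulo the 19 such primes p <= 79 (skipping 2, 5, 29, which divide the discriminant), each new pattern first appears at: mod 3: f = (x^2 + 1)(x^4 + x^3 + 2), pattern 4+2; mod 11: f = (x^3 + 3x^2 + 10x + 7)(x^3 + 6x^2 + 9x + 8), pattern 3+3; mod 19: f = (x + 14)(x + 16)(x^2 + 11x + 1)(x^2 + 14x + 15), pattern 2+2+1+1; mod 61: f = (x + 5)(x + 38)(x + 52)(x^3 + 25x^2 + 22x + 23), pattern 3+1+1+1. No other pattern occurs in this range, so the set of observed cycle types is {4+2, 3+3, 2+2+1+1, 3+1+1+1}. The candidates containing elements of all these cycle types are (C_3 x C_3) : C_4 (6T10) of order 36, A_6 (6T15) of order 360; the others are excluded. The observed types are precisely the cycle types that occur in (C_3 x C_3) : C_4 (6T10) (apart from the identity). Each of the other remaining candidates has further cycle types, and by the Chebotarev density theorem the matching factorization patterns would occur for a proportion of primes equal to their share of the group: A_6 (6T15) additionally contains elements of type 5+1 (144 of its 360 elements, about 40% of primes). None of the 19 primes tested shows any such pattern (for each of these groups the chance of that is below 10^-4), which rules them out. Hence G = (C_3 x C_3) : C_4 (6T10), of order 36.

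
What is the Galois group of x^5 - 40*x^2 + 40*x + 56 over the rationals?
The polynomial f is an irreducible quintic over Q, so G = Gal(f/Q) is a transitive subgroup of S_5: one of C_5 (5T1, order 5), D_5 (5T2, order 10), F_20 (5T3, order 20), A_5 (5T4, order 60) or S_5 (5T5, order 120). The discriminant of f is 8000000000, which is not a perfect square, so G is not contained in A_5. The transitive groups of degree 5 not contained in A_5 are: F_20 (5T3, order 20), S_5 (5T5, order 120). By Dedekind's theorem, for a prime p not dividing disc(f) the degrees of the irreducible factors of f mod p form the cycle type of an element of G. Factoring f modulo the 18 such primes p <= 71 (skipping 2, 5, which divide the discriminant), each new pattern first appears at: mod 3: f = (x + 2)(x^4 + x^3 + x^2 + 1), pattern 4+1; mod 11: f = (x^5 + 4x^2 + 7x + 1), pattern 5; mod 19: f = (x + 18)(x^2 + 9x + 13)(x^2 + 11x + 3), pattern 2+2+1. No other pattern occurs in this range, so the set of observed cycle types is {4+1, 5, 2+2+1}. The candidates containing elements of all these cycle types are F_20 (5T3) of order 20, S_5 (5T5) of order 120; the others are excluded. The observed types are precisely the cycle types that occur in F_20 (5T3) (apart from the identity). Each of the other remaining candidates has further cycle types, and by the Chebotarev density theorem the matching factorization patterns would occur for a proportion of primes equal to their share of the group: S_5 (5T5) additionally contains elements of type 3+2, 3+1+1, 2+1+1+1 (50 of its 120 elements, about 42% of primes). None of the 18 primes tested shows any such pattern (for each of these groups the chance of that is below 10^-4), which rules them out. Hence G = F_20 (5T3), of order 20.

F_20 (also written F20)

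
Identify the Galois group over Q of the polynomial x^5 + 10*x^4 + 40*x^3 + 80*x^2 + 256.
D_5

The polynomial f is an irreducible quintic over Q, so G = Gal(f/Q) is a transitive subgroup of S_5: one of C_5 (5T1, order 5), D_5 (5T2, order 10), F_20 (5T3, order 20), A_5 (5T4, order 60) or S_5 (5T5, order 120). The discriminant of f is 67108864000000 = 8192000^2, a perfect square, so G is contained in A_5. The transitive groups of degree 5 contained in A_5 are: C_5 (5T1, order 5), D_5 (5T2, order 10), A_5 (5T4, order 60). By Dedekind's theorem, for a prime p not dividing disc(f) the degrees of the irreducible factors of f mod p form the cycle type of an element of G. Factoring f modulo the 23 such primes p <= 97 (skipping 2, 5, which divide the discriminant), each new pattern first appears at: mod 3: f = (x + 2)(x^2 + 1)(x^2 + 2x + 2), pattern 2+2+1; mod 7: f = (x^5 + 3x^4 + 5x^3 + 3x^2 + 4), pattern 5. No other pattern occurs in this range, so the set of observed cycle types is {2+2+1, 5}. The candidates containing elements of all these cycle types are D_5 (5T2) of order 10, A_5 (5T4) of order 60; the others are excluded. The observed types are precisely the cycle types that occur in D_5 (5T2) (apart from the identity). Each of the other remaining candidates has further cycle types, and by the Chebotarev density theorem the matching factorization patterns would occur for a proportion of primes equal to their share of the group: A_5 (5T4) additionally contains elements of type 3+1+1 (20 of its 60 elements, about 33% of primes). None of the 23 primes tested shows any such pattern (for each of these groups the chance of that is below 10^-4), which rules them out. Hence G = D_5 (5T2), of order 10.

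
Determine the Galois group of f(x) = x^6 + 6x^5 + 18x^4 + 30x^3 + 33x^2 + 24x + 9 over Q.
The polynomial f is an irreducible sextic over Q, so G = Gal(f/Q) is one of the 16 transitive subgroups 6T1, ..., 6T16 of S_6. The discriminant of f is -16003008, which is not a perfect square, so G is not contained in A_6. The transitive groups of degree 6 not contained in A_6 are: C_6 (6T1, order 6), S_3 (6T2, order 6), D_6 (6T3, order 12), C_3 x S_3 (6T5, order 18), A_4 x C_2 (6T6, order 24), S_4 (6T8, order 24), S_3 x S_3 (6T9, order 36), S_4 x C_2 (6T11, order 48), (S_3 x S_3) : C_2 (6T13, order 72), PGL(2,5) (6T14, order 120), S_6 (6T16, order 720). By Dedekind's theorem, for a prime p not dividing disc(f) the degrees of the irreducible factors of f mod p form the cycle type of an element of G. Factoring f modulo the 21 such primes p <= 89 (skipping 2, 3, 7, which divide the discriminant), each new pattern first appears at: mod 5: f = (x^6 + x^5 + 3x^4 + 3x^2 + 4x + 4), pattern 6; mod 11: f = (x + 10)(x^5 + 7x^4 + 3x^3 + 2), pattern 5+1; mod 13: f = (x + 2)(x + 6)(x^4 + 11x^3 + 9x^2 + 8x + 4), pattern 4+1+1; mod 23: f = (x + 4)(x + 8)(x^2 + 7x + 8)(x^2 + 10x + 3), pattern 2+2+1+1; mod 43: f = (x^3 + 22x^2 + 20x + 21)(x^3 + 27x^2 + 6x + 25), pattern 3+3; mod 61: f = (x^2 + 34x + 5)(x^2 + 45x + 56)(x^2 + 49x + 46), pattern 2+2+2. No other pattern occurs in this range, so the set of observed cycle types is {6, 5+1, 4+1+1, 2+2+1+1, 3+3, 2+2+2}. The candidates containing elements of all these cycle types are PGL(2,5) (6T14) of order 120, S_6 (6T16) of order 720; the others are excluded. The observed types are precisely the cycle types that occur in PGL(2,5) (6T14) (apart from the identity). Each of the other remaining candidates has further cycle types, and by the Chebotarev density theorem the matching factorization patterns would occur for a proportion of primes equal to their share of the group: S_6 (6T16) additionally contains elements of type 4+2, 3+2+1, 3+1+1+1, 2+1+1+1+1 (265 of its 720 elements, about 37% of primes). None of the 21 primes tested shows any such pattern (for each of these groups the chance of that is below 10^-4), which rules them out. Hence G = PGL(2,5) (6T14), of order 120.

PGL(2,5)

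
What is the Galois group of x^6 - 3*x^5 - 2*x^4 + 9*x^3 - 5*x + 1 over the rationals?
The polynomial f is an irreducible sextic over Q, so G = Gal(f/Q) is one of the 16 transitive subgroups 6T1, ..., 6T16 of S_6. The discriminant of f is 810448, which is not a perfect square, so G is not contained in A_6. The transitive groups of degree 6 not contained in A_6 are: C_6 (6T1, order 6), S_3 (6T2, order 6), D_6 (6T3, order 12), C_3 x S_3 (6T5, order 18), A_4 x C_2 (6T6, order 24), S_4 (6T8, order 24), S_3 x S_3 (6T9, order 36), S_4 x C_2 (6T11, order 48), (S_3 x S_3) : C_2 (6T13, order 72), PGL(2,5) (6T14, order 120), S_6 (6T16, order 720). By Dedekind's theorem, for a prime p not dividing disc(f) the degrees of the irreducible factors of f mod p form the cycle type of an element of G. Factoring f modulo the 23 such primes p <= 97 (skipping 2, 37, which divide the discriminant), each new pattern first appears at: mod 3: f = (x^3 + x^2 + 2)(x^3 + 2x^2 + 2x + 2), pattern 3+3; mod 5: f = (x^2 + 2)(x^2 + 3x + 3)(x^2 + 4x + 1), pattern 2+2+2; mod 67: f = (x + 2)(x + 18)(x + 30)(x + 36)(x + 48)(x + 64), pattern 1+1+1+1+1+1. No other pattern occurs in this range, so the set of observed cycle types is {3+3, 2+2+2, 1+1+1+1+1+1}. The candidates containing elements of all these cycle types are C_6 (6T1) of order 6, S_3 (6T2) of order 6, D_6 (6T3) of order 12, C_3 x S_3 (6T5) of order 18, A_4 x C_2 (6T6) of order 24, S_4 (6T8) of order 24, S_3 x S_3 (6T9) of order 36, S_4 x C_2 (6T11) of order 48, (S_3 x S_3) : C_2 (6T13) of order 72, PGL(2,5) (6T14) of order 120, S_6 (6T16) of order 720; the others are excluded. The observed types are precisely the cycle types that occur in S_3 (6T2). Each of the other remaining candidates has further cycle types, and by the Chebotarev density theorem the matching factorization patterns would occur for a proportion of primes equal to their share of the group: C_6 (6T1) additionally contains elements of type 6 (2 of its 6 elements, about 33% of primes); D_6 (6T3) additionally contains elements of type 6, 2+2+1+1 (5 of its 12 elements, about 42% of primes); C_3 x S_3 (6T5) additionally contains elements of type 6, 3+1+1+1 (10 of its 18 elements, about 56% of primes); A_4 x C_2 (6T6) additionally contains elements of type 6, 2+2+1+1, 2+1+1+1+1 (14 of its 24 elements, about 58% of primes); S_4 (6T8) additionally contains elements of type 4+1+1, 2+2+1+1 (9 of its 24 elements, about 38% of primes); S_3 x S_3 (6T9) additionally contains elements of type 6, 3+1+1+1, 2+2+1+1 (25 of its 36 elements, about 69% of primes); S_4 x C_2 (6T11) additionally contains elements of type 6, 4+2, 4+1+1, 2+2+1+1, 2+1+1+1+1 (32 of its 48 elements, about 67% of primes); (S_3 x S_3) : C_2 (6T13) additionally contains elements of type 6, 4+2, 3+2+1, 3+1+1+1, 2+2+1+1, 2+1+1+1+1 (61 of its 72 elements, about 85% of primes); PGL(2,5) (6T14) additionally contains elements of type 6, 5+1, 4+1+1, 2+2+1+1 (89 of its 120 elements, about 74% of primes); S_6 (6T16) additionally contains elements of type 6, 5+1, 4+2, 4+1+1, 3+2+1, 3+1+1+1, 2+2+1+1, 2+1+1+1+1 (664 of its 720 elements, about 92% of primes). None of the 23 primes tested shows any such pattern (for each of these groups the chance of that is below 10^-4), which rules them out. Hence G = S_3 (6T2), of order 6.

S_3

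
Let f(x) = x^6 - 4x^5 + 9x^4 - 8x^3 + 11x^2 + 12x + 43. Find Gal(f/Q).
The polynomial f is an irreducible sextic over Q, so G = Gal(f/Q) is one of the 16 transitive subgroups 6T1, ..., 6T16 of S_6. The discriminant of f is -18046378835968, which is not a perfect square, so G is not contained in A_6. The transitive groups of degree 6 not contained in A_6 are: C_6 (6T1, order 6), S_3 (6T2, order 6), D_6 (6T3, order 12), C_3 x S_3 (6T5, order 18), A_4 x C_2 (6T6, order 24), S_4 (6T8, order 24), S_3 x S_3 (6T9, order 36), S_4 x C_2 (6T11, order 48), (S_3 x S_3) : C_2 (6T13, order 72), PGL(2,5) (6T14, order 120), S_6 (6T16, order 720). By Dedekind's theorem, for a prime p not dividing disc(f) the degrees of the irreducible factors of f mod p form the cycle type of an element of G. Factoring f modulo the 37 such primes p <= 167 (skipping 2, 7, which divide the discriminant), each new pattern first appears at: mod 3: f = (x^6 + 2x^5 + x^3 + 2x^2 + 1), pattern 6; mod 11: f = (x^3 + 10x + 3)(x^3 + 7x^2 + 10x + 7), pattern 3+3; mod 13: f = (x^2 + 4x + 12)(x^2 + 8x + 8)(x^2 + 10x + 6), pattern 2+2+2; mod 29: f = (x + 7)(x + 9)(x + 11)(x + 14)(x + 17)(x + 25), pattern 1+1+1+1+1+1. No other pattern occurs in this range, so the set of observed cycle types is {6, 3+3, 2+2+2, 1+1+1+1+1+1}. The candidates containing elements of all these cycle types are C_6 (6T1) of order 6, D_6 (6T3) of order 12, C_3 x S_3 (6T5) of order 18, A_4 x C_2 (6T6) of order 24, S_3 x S_3 (6T9) of order 36, S_4 x C_2 (6T11) of order 48, (S_3 x S_3) : C_2 (6T13) of order 72, PGL(2,5) (6T14) of order 120, S_6 (6T16) of order 720; the others are excluded. The observed types are precisely the cycle types that occur in C_6 (6T1). Each of the other remaining candidates has further cycle types, and by the Chebotarev density theorem the matching factorization patterns would occur for a proportion of primes equal to their share of the group: D_6 (6T3) additionally contains elements of type 2+2+1+1 (3 of its 12 elements, about 25% of primes); C_3 x S_3 (6T5) additionally contains elements of type 3+1+1+1 (4 of its 18 elements, about 22% of primes); A_4 x C_2 (6T6) additionally contains elements of type 2+2+1+1, 2+1+1+1+1 (6 of its 24 elements, about 25% of primes); S_3 x S_3 (6T9) additionally contains elements of type 3+1+1+1, 2+2+1+1 (13 of its 36 elements, about 36% of primes); S_4 x C_2 (6T11) additionally contains elements of type 4+2, 4+1+1, 2+2+1+1, 2+1+1+1+1 (24 of its 48 elements, about 50% of primes); (S_3 x S_3) : C_2 (6T13) additionally contains elements of type 4+2, 3+2+1, 3+1+1+1, 2+2+1+1, 2+1+1+1+1 (49 of its 72 elements, about 68% of primes); PGL(2,5) (6T14) additionally contains elements of type 5+1, 4+1+1, 2+2+1+1 (69 of its 120 elements, about 58% of primes); S_6 (6T16) additionally contains elements of type 5+1, 4+2, 4+1+1, 3+2+1, 3+1+1+1, 2+2+1+1, 2+1+1+1+1 (544 of its 720 elements, about 76% of primes). None of the 37 primes tested shows any such pattern (for each of these groups the chance of that is below 10^-4), which rules them out. Hence G = C_6 (6T1), of order 6.

C_6 (order 6)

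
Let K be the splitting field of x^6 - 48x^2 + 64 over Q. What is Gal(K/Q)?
A_4 x C_2

The polynomial f is an irreducible sextic over Q, so G = Gal(f/Q) is one of the 16 transitive subgroups 6T1, ..., 6T16 of S_6. The discriminant of f is -450868486864896, which is not a perfect square, so G is not contained in A_6. The transitive groups of degree 6 not contained in A_6 are: C_6 (6T1, order 6), S_3 (6T2, order 6), D_6 (6T3, order 12), C_3 x S_3 (6T5, order 18), A_4 x C_2 (6T6, order 24), S_4 (6T8, order 24), S_3 x S_3 (6T9, order 36), S_4 x C_2 (6T11, order 48), (S_3 x S_3) : C_2 (6T13, order 72), PGL(2,5) (6T14, order 120), S_6 (6T16, order 720). By Dedekind's theorem, for a prime p not dividing disc(f) the degrees of the irreducible factors of f mod p form the cycle type of an element of G. Factoring f modulo the 33 such primes p <= 149 (skipping 2, 3, which divide the discriminant), each new pattern first appears at: mod 5: f = (x^3 + x^2 + 3x + 1)(x^3 + 4x^2 + 3x + 4), pattern 3+3; mod 7: f = (x^6 + x^2 + 1), pattern 6; mod 17: f = (x + 1)(x + 16)(x^2 + 6)(x^2 + 12), pattern 2+2+1+1; mod 19: f = (x + 3)(x + 6)(x + 13)(x + 16)(x^2 + 7), pattern 2+1+1+1+1; mod 71: f = (x^2 + 29)(x^2 + 49)(x^2 + 64), pattern 2+2+2. No other pattern occurs in this range, so the set of observed cycle types is {3+3, 6, 2+2+1+1, 2+1+1+1+1, 2+2+2}. The candidates containing elements of all these cycle types are A_4 x C_2 (6T6) of order 24, S_4 x C_2 (6T11) of order 48, (S_3 x S_3) : C_2 (6T13) of order 72, S_6 (6T16) of order 720; the others are excluded. The observed types are precisely the cycle types that occur in A_4 x C_2 (6T6) (apart from the identity). Each of the other remaining candidates has further cycle types, and by the Chebotarev density theorem the matching factorization patterns would occur for a proportion of primes equal to their share of the group: S_4 x C_2 (6T11) additionally contains elements of type 4+2, 4+1+1 (12 of its 48 elements, about 25% of primes); (S_3 x S_3) : C_2 (6T13) additionally contains elements of type 4+2, 3+2+1, 3+1+1+1 (34 of its 72 elements, about 47% of primes); S_6 (6T16) additionally contains elements of type 5+1, 4+2, 4+1+1, 3+2+1, 3+1+1+1 (484 of its 720 elements, about 67% of primes). None of the 33 primes tested shows any such pattern (for each of these groups the chance of that is below 10^-4), which rules them out. Hence G = A_4 x C_2 (6T6), of order 24.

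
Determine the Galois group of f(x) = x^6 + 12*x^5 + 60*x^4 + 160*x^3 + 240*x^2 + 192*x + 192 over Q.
The polynomial f is an irreducible sextic over Q, so G = Gal(f/Q) is one of the 16 transitive subgroups 6T1, ..., 6T16 of S_6. The discriminant of f is -1603087953297408, which is not a perfect square, so G is not contained in A_6. The transitive groups of degree 6 not contained in A_6 are: C_6 (6T1, order 6), S_3 (6T2, order 6), D_6 (6T3, order 12), C_3 x S_3 (6T5, order 18), A_4 x C_2 (6T6, order 24), S_4 (6T8, order 24), S_3 x S_3 (6T9, order 36), S_4 x C_2 (6T11, order 48), (S_3 x S_3) : C_2 (6T13, order 72), PGL(2,5) (6T14, order 120), S_6 (6T16, order 720). By Dedekind's theorem, for a prime p not dividing disc(f) the degrees of the irreducible factors of f mod p form the cycle type of an element of G. Factoring f modulo the 79 such primes p <= 419 (skipping 2, 3, which divide the discriminant), each new pattern first appears at: mod 5: f = (x^2 + 3)(x^2 + 3x + 4)(x^2 + 4x + 1), pattern 2+2+2; mod 7: f = (x^6 + 5x^5 + 4x^4 + 6x^3 + 2x^2 + 3x + 3), pattern 6; mod 11: f = (x + 6)(x + 9)(x^2 + 1)(x^2 + 8x + 6), pattern 2+2+1+1; mod 19: f = (x^3 + 6x^2 + 12x + 17)(x^3 + 6x^2 + 12x + 18), pattern 3+3; mod 43: f = (x + 1)(x + 3)(x + 8)(x + 9)(x + 38)(x + 39), pattern 1+1+1+1+1+1. No other pattern occurs in this range, so the set of observed cycle types is {2+2+2, 6, 2+2+1+1, 3+3, 1+1+1+1+1+1}. The candidates containing elements of all these cycle types are D_6 (6T3) of order 12, A_4 x C_2 (6T6) of order 24, S_3 x S_3 (6T9) of order 36, S_4 x C_2 (6T11) of order 48, (S_3 x S_3) : C_2 (6T13) of order 72, PGL(2,5) (6T14) of order 120, S_6 (6T16) of order 720; the others are excluded. The observed types are precisely the cycle types that occur in D_6 (6T3). Each of the other remaining candidates has further cycle types, and by the Chebotarev density theorem the matching factorization patterns would occur for a proportion of primes equal to their share of the group: A_4 x C_2 (6T6) additionally contains elements of type 2+1+1+1+1 (3 of its 24 elements, about 12% of primes); S_3 x S_3 (6T9) additionally contains elements of type 3+1+1+1 (4 of its 36 elements, about 11% of primes); S_4 x C_2 (6T11) additionally contains elements of type 4+2, 4+1+1, 2+1+1+1+1 (15 of its 48 elements, about 31% of primes); (S_3 x S_3) : C_2 (6T13) additionally contains elements of type 4+2, 3+2+1, 3+1+1+1, 2+1+1+1+1 (40 of its 72 elements, about 56% of primes); PGL(2,5) (6T14) additionally contains elements of type 5+1, 4+1+1 (54 of its 120 elements, about 45% of primes); S_6 (6T16) additionally contains elements of type 5+1, 4+2, 4+1+1, 3+2+1, 3+1+1+1, 2+1+1+1+1 (499 of its 720 elements, about 69% of primes). None of the 79 primes tested shows any such pattern (for each of these groups the chance of that is below 10^-4), which rules them out. Hence G = D_6 (6T3), of order 12.

D_6 (order 12)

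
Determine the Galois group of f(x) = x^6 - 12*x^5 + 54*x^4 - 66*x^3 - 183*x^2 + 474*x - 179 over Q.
The polynomial f is an irreducible sextic over Q, so G = Gal(f/Q) is one of the 16 transitive subgroups 6T1, ..., 6T16 of S_6. The discriminant of f is -153891765817344, which is not a perfect square, so G is not contained in A_6. The transitive groups of degree 6 not contained in A_6 are: C_6 (6T1, order 6), S_3 (6T2, order 6), D_6 (6T3, order 12), C_3 x S_3 (6T5, order 18), A_4 x C_2 (6T6, order 24), S_4 (6T8, order 24), S_3 x S_3 (6T9, order 36), S_4 x C_2 (6T11, order 48), (S_3 x S_3) : C_2 (6T13, order 72), PGL(2,5) (6T14, order 120), S_6 (6T16, order 720). By Dedekind's theorem, for a prime p not dividing disc(f) the degrees of the irreducible factors of f mod p form the cycle type of an element of G. Factoring f modulo the 33 such primes p <= 149 (skipping 2, 3, which divide the discriminant), each new pattern first appears at: mod 5: f = (x^3 + 3x + 3)(x^3 + 3x^2 + x + 2), pattern 3+3; mod 7: f = (x^6 + 2x^5 + 5x^4 + 4x^3 + 6x^2 + 5x + 3), pattern 6; mod 17: f = (x + 10)(x + 12)(x^2 + 7x + 3)(x^2 + 10x + 14), pattern 2+2+1+1; mod 19: f = (x + 1)(x + 2)(x + 8)(x + 13)(x^2 + 2x + 8), pattern 2+1+1+1+1; mod 71: f = (x^2 + 7x + 8)(x^2 + 17x + 48)(x^2 + 35x + 33), pattern 2+2+2. No other pattern occurs in this range, so the set of observed cycle types is {3+3, 6, 2+2+1+1, 2+1+1+1+1, 2+2+2}. The candidates containing elements of all these cycle types are A_4 x C_2 (6T6) of order 24, S_4 x C_2 (6T11) of order 48, (S_3 x S_3) : C_2 (6T13) of order 72, S_6 (6T16) of order 720; the others are excluded. The observed types are precisely the cycle types that occur in A_4 x C_2 (6T6) (apart from the identity). Each of the other remaining candidates has further cycle types, and by the Chebotarev density theorem the matching factorization patterns would occur for a proportion of primes equal to their share of the group: S_4 x C_2 (6T11) additionally contains elements of type 4+2, 4+1+1 (12 of its 48 elements, about 25% of primes); (S_3 x S_3) : C_2 (6T13) additionally contains elements of type 4+2, 3+2+1, 3+1+1+1 (34 of its 72 elements, about 47% of primes); S_6 (6T16) additionally contains elements of type 5+1, 4+2, 4+1+1, 3+2+1, 3+1+1+1 (484 of its 720 elements, about 67% of primes). None of the 33 primes tested shows any such pattern (for each of these groups the chance of that is below 10^-4), which rules them out. Hence G = A_4 x C_2 (6T6), of order 24.

6T6: A_4 x C_2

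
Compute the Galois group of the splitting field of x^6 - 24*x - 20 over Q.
The polynomial f is an irreducible sextic over Q, so G = Gal(f/Q) is one of the 16 transitive subgroups 6T1, ..., 6T16 of S_6. The discriminant of f is 746496000000 = 864000^2, a perfect square, so G is contained in A_6. The transitive groups of degree 6 contained in A_6 are: A_4 (6T4, order 12), S_4 (6T7, order 24), (C_3 x C_3) : C_4 (6T10, order 36), PSL(2,5) (6T12, order 60), A_6 (6T15, order 360). By Dedekind's theorem, for a prime p not dividing disc(f) the degrees of the irreducible factors of f mod p form the cycle type of an element of G. Factoring f modulo the 6 such primes p <= 23 (skipping 2, 3, 5, which divide the discriminant), each new pattern first appears at: mod 7: f = (x + 4)(x^5 + 3x^4 + 2x^3 + 6x^2 + 4x + 2), pattern 5+1; mod 23: f = (x + 2)(x + 11)(x + 16)(x^3 + 17x^2 + 13x + 7), pattern 3+1+1+1. No other pattern occurs in this range, so the set of observed cycle types is {5+1, 3+1+1+1}. Among the candidates above, the only group containing elements of all these cycle types is A_6 (6T15) — each of A_4 (6T4), S_4 (6T7), (C_3 x C_3) : C_4 (6T10), PSL(2,5) (6T12) lacks at least one of them. Hence G = A_6 (6T15), of order 360.

A_6 (also written A6)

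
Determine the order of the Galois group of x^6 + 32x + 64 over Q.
720

The degree of the splitting field over Q equals the order of the Galois group, so first determine the group. The polynomial f is an irreducible sextic over Q, so G = Gal(f/Q) is one of the 16 transitive subgroups 6T1, ..., 6T16 of S_6. The discriminant of f is -46741055340544, which is not a perfect square, so G is not contained in A_6. The transitive groups of degree 6 not contained in A_6 are: C_6 (6T1, order 6), S_3 (6T2, order 6), D_6 (6T3, order 12), C_3 x S_3 (6T5, order 18), A_4 x C_2 (6T6, order 24), S_4 (6T8, order 24), S_3 x S_3 (6T9, order 36), S_4 x C_2 (6T11, order 48), (S_3 x S_3) : C_2 (6T13, order 72), PGL(2,5) (6T14, order 120), S_6 (6T16, order 720). By Dedekind's theorem, for a prime p not dividing disc(f) the degrees of the irreducible factors of f mod p form the cycle type of an element of G. Factoring f modulo the 3 such primes p <= 7 (skipping 2, which divides the discriminant), each new pattern first appears at: mod 3: f = (x + 1)(x^2 + x + 2)(x^3 + x^2 + x + 2), pattern 3+2+1; mod 5: f = (x^3 + x^2 + 2)(x^3 + 4x^2 + x + 2), pattern 3+3; mod 7: f = (x + 4)(x^5 + 3x^4 + 2x^3 + 6x^2 + 4x + 2), pattern 5+1. No other pattern occurs in this range, so the set of observed cycle types is {3+2+1, 3+3, 5+1}. Among the candidates above, the only group containing elements of all these cycle types is S_6 (6T16); every other candidate lacks at least one of them. Hence G = S_6 (6T16), of order 720. The Galois group S_6 (6T16) has order 720, so the splitting field has degree 720 over Q.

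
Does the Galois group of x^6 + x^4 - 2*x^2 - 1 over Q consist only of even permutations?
The polynomial is irreducible of degree 6 over Q. Its discriminant is 153664 = 392^2, a perfect square. A Galois group lies in the alternating group exactly when the discriminant is a square in Q, so the Galois group (A_4) is contained in A_6.

Yes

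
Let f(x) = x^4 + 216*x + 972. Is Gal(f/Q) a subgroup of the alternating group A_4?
The polynomial is irreducible of degree 4 over Q. Its discriminant is 176319369216 = 419904^2, a perfect square. A Galois group lies in the alternating group exactly when the discriminant is a square in Q, so the Galois group (A_4) is contained in A_4.

Yes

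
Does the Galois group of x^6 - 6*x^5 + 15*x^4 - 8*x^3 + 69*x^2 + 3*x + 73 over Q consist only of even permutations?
The polynomial is irreducible of degree 6 over Q. Its discriminant is -386189225410707, which is not a perfect square. A Galois group lies in the alternating group exactly when the discriminant is a square in Q, so the Galois group (C_3 x S_3) is not contained in A_6.

No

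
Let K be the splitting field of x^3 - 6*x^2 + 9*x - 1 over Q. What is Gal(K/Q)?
The polynomial is an irreducible cubic over Q and its discriminant is 81 = 9^2, a perfect square. For an irreducible cubic, a square discriminant forces the Galois group to be A_3, the cyclic group of order 3.

C_3 (order 3)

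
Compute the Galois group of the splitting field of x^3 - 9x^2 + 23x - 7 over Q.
The polynomial is an irreducible cubic over Q and its discriminant is -1472, which is not a perfect square. For an irreducible cubic, a non-square discriminant gives Galois group S_3.

3T2: S_3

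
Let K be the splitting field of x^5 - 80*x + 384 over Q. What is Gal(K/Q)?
D_5

The polynomial f is an irreducible quintic over Q, so G = Gal(f/Q) is a transitive subgroup of S_5: one of C_5 (5T1, order 5), D_5 (5T2, order 10), F_20 (5T3, order 20), A_5 (5T4, order 60) or S_5 (5T5, order 120). The discriminant of f is 67108864000000 = 8192000^2, a perfect square, so G is contained in A_5. The transitive groups of degree 5 contained in A_5 are: C_5 (5T1, order 5), D_5 (5T2, order 10), A_5 (5T4, order 60). By Dedekind's theorem, for a prime p not dividing disc(f) the degrees of the irreducible factors of f mod p form the cycle type of an element of G. Factoring f modulo the 23 such primes p <= 97 (skipping 2, 5, which divide the discriminant), each new pattern first appears at: mod 3: f = (x)(x^2 + x + 2)(x^2 + 2x + 2), pattern 2+2+1; mod 7: f = (x^5 + 4x + 6), pattern 5. No other pattern occurs in this range, so the set of observed cycle types is {2+2+1, 5}. The candidates containing elements of all these cycle types are D_5 (5T2) of order 10, A_5 (5T4) of order 60; the others are excluded. The observed types are precisely the cycle types that occur in D_5 (5T2) (apart from the identity). Each of the other remaining candidates has further cycle types, and by the Chebotarev density theorem the matching factorization patterns would occur for a proportion of primes equal to their share of the group: A_5 (5T4) additionally contains elements of type 3+1+1 (20 of its 60 elements, about 33% of primes). None of the 23 primes tested shows any such pattern (for each of these groups the chance of that is below 10^-4), which rules them out. Hence G = D_5 (5T2), of order 10.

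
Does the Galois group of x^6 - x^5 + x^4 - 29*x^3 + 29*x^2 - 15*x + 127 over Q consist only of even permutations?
No

The polynomial is irreducible of degree 6 over Q. Its discriminant is -25350209347183, which is not a perfect square. A Galois group lies in the alternating group exactly when the discriminant is a square in Q, so the Galois group (C_6) is not contained in A_6.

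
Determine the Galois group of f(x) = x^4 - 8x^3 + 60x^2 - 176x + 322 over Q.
C_4 (also written C4)

The polynomial is an irreducible quartic over Q and its discriminant is 1088391168, which is not a perfect square, so the Galois group is not contained in A_4. The resolvent cubic y^3 - 60*y^2 + 120*y + 25696 has exactly one rational root, so the Galois group is C_4 or D_4. The quartic becomes reducible over Q(sqrt(disc)), so the group is C_4.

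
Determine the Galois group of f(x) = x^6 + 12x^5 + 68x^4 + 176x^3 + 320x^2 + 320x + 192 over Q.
S_4 x C_2 (order 48)

The polynomial f is an irreducible sextic over Q, so G = Gal(f/Q) is one of the 16 transitive subgroups 6T1, ..., 6T16 of S_6. The discriminant of f is -7990769474338816, which is not a perfect square, so G is not contained in A_6. The transitive groups of degree 6 not contained in A_6 are: C_6 (6T1, order 6), S_3 (6T2, order 6), D_6 (6T3, order 12), C_3 x S_3 (6T5, order 18), A_4 x C_2 (6T6, order 24), S_4 (6T8, order 24), S_3 x S_3 (6T9, order 36), S_4 x C_2 (6T11, order 48), (S_3 x S_3) : C_2 (6T13, order 72), PGL(2,5) (6T14, order 120), S_6 (6T16, order 720). By Dedekind's theorem, for a prime p not dividing disc(f) the degrees of the irreducible factors of f mod p form the cycle type of an element of G. Factoring f modulo the 17 such primes p <= 71 (skipping 2, 11, 31, which divide the discriminant), each new pattern first appears at: mod 3: f = (x)(x + 2)(x^4 + x^3 + 2x + 1), pattern 4+1+1; mod 5: f = (x^3 + 2x + 4)(x^3 + 2x^2 + x + 3), pattern 3+3; mod 7: f = (x^6 + 5x^5 + 5x^4 + x^3 + 5x^2 + 5x + 3), pattern 6; mod 13: f = (x^2 + 6x + 7)(x^4 + 6x^3 + 12x^2 + 10x + 7), pattern 4+2; mod 37: f = (x + 5)(x + 25)(x^2 + 9x + 13)(x^2 + 10x + 10), pattern 2+2+1+1; mod 47: f = (x + 5)(x + 15)(x + 41)(x + 42)(x^2 + 3x + 15), pattern 2+1+1+1+1; mod 67: f = (x^2 + 35x + 24)(x^2 + 55x + 52)(x^2 + 56x + 62), pattern 2+2+2. No other pattern occurs in this range, so the set of observed cycle types is {4+1+1, 3+3, 6, 4+2, 2+2+1+1, 2+1+1+1+1, 2+2+2}. The candidates containing elements of all these cycle types are S_4 x C_2 (6T11) of order 48, S_6 (6T16) of order 720; the others are excluded. The observed types are precisely the cycle types that occur in S_4 x C_2 (6T11) (apart from the identity). Each of the other remaining candidates has further cycle types, and by the Chebotarev density theorem the matching factorization patterns would occur for a proportion of primes equal to their share of the group: S_6 (6T16) additionally contains elements of type 5+1, 3+2+1, 3+1+1+1 (304 of its 720 elements, about 42% of primes). None of the 17 primes tested shows any such pattern (for each of these groups the chance of that is below 10^-4), which rules them out. Hence G = S_4 x C_2 (6T11), of order 48.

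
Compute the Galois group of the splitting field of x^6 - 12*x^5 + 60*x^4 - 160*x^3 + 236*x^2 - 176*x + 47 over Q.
The polynomial f is an irreducible sextic over Q, so G = Gal(f/Q) is one of the 16 transitive subgroups 6T1, ..., 6T16 of S_6. The discriminant of f is 3356224 = 1832^2, a perfect square, so G is contained in A_6. The transitive groups of degree 6 contained in A_6 are: A_4 (6T4, order 12), S_4 (6T7, order 24), (C_3 x C_3) : C_4 (6T10, order 36), PSL(2,5) (6T12, order 60), A_6 (6T15, order 360). By Dedekind's theorem, for a prime p not dividing disc(f) the degrees of the irreducible factors of f mod p form the cycle type of an element of G. Factoring f modulo the 79 such primes p <= 419 (skipping 2, 229, which divide the discriminant), each new pattern first appears at: mod 3: f = (x^3 + x^2 + x + 2)(x^3 + 2x^2 + 1), pattern 3+3; mod 7: f = (x^2 + 3x + 1)(x^4 + 6x^3 + 6x^2 + 5x + 5), pattern 4+2; mod 23: f = (x + 7)(x + 12)(x^2 + 18x + 1)(x^2 + 20x + 20), pattern 2+2+1+1; mod 193: f = (x + 85)(x + 88)(x + 91)(x + 98)(x + 101)(x + 104), pattern 1+1+1+1+1+1. No other pattern occurs in this range, so the set of observed cycle types is {3+3, 4+2, 2+2+1+1, 1+1+1+1+1+1}. The candidates containing elements of all these cycle types are S_4 (6T7) of order 24, (C_3 x C_3) : C_4 (6T10) of order 36, A_6 (6T15) of order 360; the others are excluded. The observed types are precisely the cycle types that occur in S_4 (6T7). Each of the other remaining candidates has further cycle types, and by the Chebotarev density theorem the matching factorization patterns would occur for a proportion of primes equal to their share of the group: (C_3 x C_3) : C_4 (6T10) additionally contains elements of type 3+1+1+1 (4 of its 36 elements, about 11% of primes); A_6 (6T15) additionally contains elements of type 5+1, 3+1+1+1 (184 of its 360 elements, about 51% of primes). None of the 79 primes tested shows any such pattern (for each of these groups the chance of that is below 10^-4), which rules them out. Hence G = S_4 (6T7), of order 24.

S_4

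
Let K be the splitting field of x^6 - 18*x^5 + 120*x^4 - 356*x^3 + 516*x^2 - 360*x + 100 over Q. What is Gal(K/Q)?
6T2: S_3

The polynomial f is an irreducible sextic over Q, so G = Gal(f/Q) is one of the 16 transitive subgroups 6T1, ..., 6T16 of S_6. The discriminant of f is -860859187200, which is not a perfect square, so G is not contained in A_6. The transitive groups of degree 6 not contained in A_6 are: C_6 (6T1, order 6), S_3 (6T2, order 6), D_6 (6T3, order 12), C_3 x S_3 (6T5, order 18), A_4 x C_2 (6T6, order 24), S_4 (6T8, order 24), S_3 x S_3 (6T9, order 36), S_4 x C_2 (6T11, order 48), (S_3 x S_3) : C_2 (6T13, order 72), PGL(2,5) (6T14, order 120), S_6 (6T16, order 720). By Dedekind's theorem, for a prime p not dividing disc(f) the degrees of the irreducible factors of f mod p form the cycle type of an element of G. Factoring f modulo the 23 such primes p <= 103 (skipping 2, 3, 5, 31, which divide the discriminant), each new pattern first appears at: mod 7: f = (x^3 + 4)(x^3 + 3x^2 + x + 4), pattern 3+3; mod 11: f = (x^2 + 1)(x^2 + 7x + 2)(x^2 + 8x + 6), pattern 2+2+2; mod 43: f = (x + 4)(x + 15)(x + 22)(x + 36)(x + 38)(x + 39), pattern 1+1+1+1+1+1. No other pattern occurs in this range, so the set of observed cycle types is {3+3, 2+2+2, 1+1+1+1+1+1}. The candidates containing elements of all these cycle types are C_6 (6T1) of order 6, S_3 (6T2) of order 6, D_6 (6T3) of order 12, C_3 x S_3 (6T5) of order 18, A_4 x C_2 (6T6) of order 24, S_4 (6T8) of order 24, S_3 x S_3 (6T9) of order 36, S_4 x C_2 (6T11) of order 48, (S_3 x S_3) : C_2 (6T13) of order 72, PGL(2,5) (6T14) of order 120, S_6 (6T16) of order 720; the others are excluded. The observed types are precisely the cycle types that occur in S_3 (6T2). Each of the other remaining candidates has further cycle types, and by the Chebotarev density theorem the matching factorization patterns would occur for a proportion of primes equal to their share of the group: C_6 (6T1) additionally contains elements of type 6 (2 of its 6 elements, about 33% of primes); D_6 (6T3) additionally contains elements of type 6, 2+2+1+1 (5 of its 12 elements, about 42% of primes); C_3 x S_3 (6T5) additionally contains elements of type 6, 3+1+1+1 (10 of its 18 elements, about 56% of primes); A_4 x C_2 (6T6) additionally contains elements of type 6, 2+2+1+1, 2+1+1+1+1 (14 of its 24 elements, about 58% of primes); S_4 (6T8) additionally contains elements of type 4+1+1, 2+2+1+1 (9 of its 24 elements, about 38% of primes); S_3 x S_3 (6T9) additionally contains elements of type 6, 3+1+1+1, 2+2+1+1 (25 of its 36 elements, about 69% of primes); S_4 x C_2 (6T11) additionally contains elements of type 6, 4+2, 4+1+1, 2+2+1+1, 2+1+1+1+1 (32 of its 48 elements, about 67% of primes); (S_3 x S_3) : C_2 (6T13) additionally contains elements of type 6, 4+2, 3+2+1, 3+1+1+1, 2+2+1+1, 2+1+1+1+1 (61 of its 72 elements, about 85% of primes); PGL(2,5) (6T14) additionally contains elements of type 6, 5+1, 4+1+1, 2+2+1+1 (89 of its 120 elements, about 74% of primes); S_6 (6T16) additionally contains elements of type 6, 5+1, 4+2, 4+1+1, 3+2+1, 3+1+1+1, 2+2+1+1, 2+1+1+1+1 (664 of its 720 elements, about 92% of primes). None of the 23 primes tested shows any such pattern (for each of these groups the chance of that is below 10^-4), which rules them out. Hence G = S_3 (6T2), of order 6.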